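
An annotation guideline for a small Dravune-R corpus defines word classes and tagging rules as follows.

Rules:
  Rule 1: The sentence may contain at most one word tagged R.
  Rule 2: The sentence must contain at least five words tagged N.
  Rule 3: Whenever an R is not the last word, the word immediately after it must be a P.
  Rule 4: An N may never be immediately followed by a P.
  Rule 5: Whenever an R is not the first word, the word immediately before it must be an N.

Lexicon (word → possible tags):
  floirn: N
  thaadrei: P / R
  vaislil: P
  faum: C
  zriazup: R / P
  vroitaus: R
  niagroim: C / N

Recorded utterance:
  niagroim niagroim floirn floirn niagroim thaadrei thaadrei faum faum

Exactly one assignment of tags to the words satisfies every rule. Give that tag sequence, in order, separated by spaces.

N N N N N R P C C

Candidates per position — 1:niagroim {C,N}; 2:niagroim {C,N}; 3:floirn {N}; 4:floirn {N}; 5:niagroim {C,N}; 6:thaadrei {P,R}; 7:thaadrei {P,R}; 8:faum {C}; 9:faum {C}.
Word 1 cannot be C — rule 2 would then fail for every completion. It is N.
Word 2 cannot be C — rule 2 would then fail for every completion. It is N.
Word 5 cannot be C — rule 2 would then fail for every completion. It is N.
Word 6 cannot be P — rule 4 would then fail for every completion. It is R.
Word 7 cannot be R — rule 1 would then fail for every completion. It is P.
So the tagging must be: N N N N N R P C C.
Checking: rule 1 ok; rule 2 ok; rule 3 ok; rule 4 ok; rule 5 ok.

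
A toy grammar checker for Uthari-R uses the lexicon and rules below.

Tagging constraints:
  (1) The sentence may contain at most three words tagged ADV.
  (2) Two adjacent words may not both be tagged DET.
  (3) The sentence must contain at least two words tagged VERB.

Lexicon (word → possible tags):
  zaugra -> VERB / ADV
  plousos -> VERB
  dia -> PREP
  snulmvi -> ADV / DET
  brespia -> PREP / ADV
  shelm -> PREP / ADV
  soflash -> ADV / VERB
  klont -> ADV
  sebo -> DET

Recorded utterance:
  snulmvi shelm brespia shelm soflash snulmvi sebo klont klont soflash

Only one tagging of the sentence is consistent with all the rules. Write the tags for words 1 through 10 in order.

DET PREP PREP PREP VERB ADV DET ADV ADV VERB

Candidates per position — 1:snulmvi {ADV,DET}; 2:shelm {PREP,ADV}; 3:brespia {PREP,ADV}; 4:shelm {PREP,ADV}; 5:soflash {ADV,VERB}; 6:snulmvi {ADV,DET}; 7:sebo {DET}; 8:klont {ADV}; 9:klont {ADV}; 10:soflash {ADV,VERB}.
Word 5 cannot be ADV — rule 3 would then fail for every completion. It is VERB.
Word 6 cannot be DET — rule 2 would then fail for every completion. It is ADV.
Word 10 cannot be ADV — rule 1 would then fail for every completion. It is VERB.
Word 1 cannot be ADV — rule 1 would then fail for every completion. It is DET.
Word 2 cannot be ADV — rule 1 would then fail for every completion. It is PREP.
Word 3 cannot be ADV — rule 1 would then fail for every completion. It is PREP.
Word 4 cannot be ADV — rule 1 would then fail for every completion. It is PREP.
The unique satisfying tagging is: DET PREP PREP PREP VERB ADV DET ADV ADV VERB.
Rule-by-rule: rule 1 holds; rule 2 holds; rule 3 holds.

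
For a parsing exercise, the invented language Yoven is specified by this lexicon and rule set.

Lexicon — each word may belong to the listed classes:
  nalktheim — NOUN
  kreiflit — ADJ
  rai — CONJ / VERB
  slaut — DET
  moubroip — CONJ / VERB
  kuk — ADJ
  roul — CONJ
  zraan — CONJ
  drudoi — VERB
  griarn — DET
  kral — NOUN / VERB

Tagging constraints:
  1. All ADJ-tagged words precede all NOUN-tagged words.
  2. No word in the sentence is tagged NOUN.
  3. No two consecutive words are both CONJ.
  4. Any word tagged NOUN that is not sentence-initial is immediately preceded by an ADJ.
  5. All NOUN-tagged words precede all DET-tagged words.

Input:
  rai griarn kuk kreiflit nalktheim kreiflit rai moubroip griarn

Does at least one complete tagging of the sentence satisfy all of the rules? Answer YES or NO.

NO

Candidates per position — 1:rai {CONJ,VERB}; 2:griarn {DET}; 3:kuk {ADJ}; 4:kreiflit {ADJ}; 5:nalktheim {NOUN}; 6:kreiflit {ADJ}; 7:rai {CONJ,VERB}; 8:moubroip {CONJ,VERB}; 9:griarn {DET}.
Rule 1 cannot be satisfied by any choice of tags from the lexicon.
So there is no consistent tagging.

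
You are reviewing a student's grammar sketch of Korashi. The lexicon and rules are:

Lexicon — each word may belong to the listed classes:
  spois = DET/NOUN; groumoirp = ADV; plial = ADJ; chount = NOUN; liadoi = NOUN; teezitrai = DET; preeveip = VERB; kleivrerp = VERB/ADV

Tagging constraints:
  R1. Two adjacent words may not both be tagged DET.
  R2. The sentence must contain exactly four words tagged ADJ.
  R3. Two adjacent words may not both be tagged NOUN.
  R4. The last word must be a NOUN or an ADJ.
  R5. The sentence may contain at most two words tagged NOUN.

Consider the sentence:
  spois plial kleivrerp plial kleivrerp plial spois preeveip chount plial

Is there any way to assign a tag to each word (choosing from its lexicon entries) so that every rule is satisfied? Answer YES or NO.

Candidates per position — 1:spois {DET,NOUN}; 2:plial {ADJ}; 3:kleivrerp {VERB,ADV}; 4:plial {ADJ}; 5:kleivrerp {VERB,ADV}; 6:plial {ADJ}; 7:spois {DET,NOUN}; 8:preeveip {VERB}; 9:chount {NOUN}; 10:plial {ADJ}.
One satisfying assignment: NOUN ADJ VERB ADJ VERB ADJ DET VERB NOUN ADJ.
Verifying each rule — rule 1 satisfied; rule 2 satisfied; rule 3 satisfied; rule 4 satisfied; rule 5 satisfied.

YES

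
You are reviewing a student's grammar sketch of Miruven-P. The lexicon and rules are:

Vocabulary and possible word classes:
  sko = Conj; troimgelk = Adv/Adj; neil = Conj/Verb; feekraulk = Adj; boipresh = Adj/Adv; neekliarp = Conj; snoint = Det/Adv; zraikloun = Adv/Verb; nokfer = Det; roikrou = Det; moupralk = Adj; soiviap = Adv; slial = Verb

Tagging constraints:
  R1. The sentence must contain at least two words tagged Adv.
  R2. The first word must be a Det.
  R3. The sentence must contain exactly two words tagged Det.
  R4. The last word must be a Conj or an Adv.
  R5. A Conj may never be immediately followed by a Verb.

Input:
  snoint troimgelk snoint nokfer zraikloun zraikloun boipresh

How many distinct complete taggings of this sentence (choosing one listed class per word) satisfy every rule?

8

Candidates per position — 1:snoint {Det,Adv}; 2:troimgelk {Adv,Adj}; 3:snoint {Det,Adv}; 4:nokfer {Det}; 5:zraikloun {Adv,Verb}; 6:zraikloun {Adv,Verb}; 7:boipresh {Adj,Adv}.
There are 64 candidate sequences in total.
Checking each against the rules leaves 8 sequences.
Count = 8.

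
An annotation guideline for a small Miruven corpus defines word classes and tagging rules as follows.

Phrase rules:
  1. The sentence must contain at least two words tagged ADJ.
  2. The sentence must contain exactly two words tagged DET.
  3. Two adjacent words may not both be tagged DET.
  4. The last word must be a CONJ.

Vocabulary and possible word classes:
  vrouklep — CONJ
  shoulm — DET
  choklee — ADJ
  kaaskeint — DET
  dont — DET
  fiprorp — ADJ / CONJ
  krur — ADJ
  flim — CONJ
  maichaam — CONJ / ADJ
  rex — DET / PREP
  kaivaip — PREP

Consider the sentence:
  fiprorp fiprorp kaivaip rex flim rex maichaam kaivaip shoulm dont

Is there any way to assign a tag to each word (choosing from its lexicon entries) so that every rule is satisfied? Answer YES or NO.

NO

Candidates per position — 1:fiprorp {ADJ,CONJ}; 2:fiprorp {ADJ,CONJ}; 3:kaivaip {PREP}; 4:rex {DET,PREP}; 5:flim {CONJ}; 6:rex {DET,PREP}; 7:maichaam {CONJ,ADJ}; 8:kaivaip {PREP}; 9:shoulm {DET}; 10:dont {DET}.
Rule 3 cannot be satisfied by any choice of tags from the lexicon.
So there is no consistent tagging.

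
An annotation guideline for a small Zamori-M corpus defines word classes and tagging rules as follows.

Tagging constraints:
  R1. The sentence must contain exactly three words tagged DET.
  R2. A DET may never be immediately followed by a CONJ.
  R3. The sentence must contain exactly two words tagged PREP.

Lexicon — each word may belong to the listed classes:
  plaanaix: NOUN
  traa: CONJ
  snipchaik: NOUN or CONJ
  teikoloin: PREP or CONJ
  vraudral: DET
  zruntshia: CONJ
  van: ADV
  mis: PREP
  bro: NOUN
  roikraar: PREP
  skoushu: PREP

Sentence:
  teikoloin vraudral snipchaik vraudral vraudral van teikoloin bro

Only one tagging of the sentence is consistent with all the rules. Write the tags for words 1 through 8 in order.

Candidates per position — 1:teikoloin {PREP,CONJ}; 2:vraudral {DET}; 3:snipchaik {NOUN,CONJ}; 4:vraudral {DET}; 5:vraudral {DET}; 6:van {ADV}; 7:teikoloin {PREP,CONJ}; 8:bro {NOUN}.
Position 1: CONJ is ruled out by rule 3; that leaves PREP.
Position 3: CONJ is ruled out by rule 2; that leaves NOUN.
Position 7: CONJ is ruled out by rule 3; that leaves PREP.
The only consistent sequence is: PREP DET NOUN DET DET ADV PREP NOUN.
Verifying each rule — rule 1 ok; rule 2 ok; rule 3 ok.

PREP DET NOUN DET DET ADV PREP NOUN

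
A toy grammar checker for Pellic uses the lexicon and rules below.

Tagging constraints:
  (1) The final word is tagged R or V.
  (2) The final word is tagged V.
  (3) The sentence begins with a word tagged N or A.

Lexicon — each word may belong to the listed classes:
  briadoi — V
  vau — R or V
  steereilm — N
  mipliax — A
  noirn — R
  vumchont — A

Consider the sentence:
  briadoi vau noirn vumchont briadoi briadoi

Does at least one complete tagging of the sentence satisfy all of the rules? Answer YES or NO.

Candidates per position — 1:briadoi {V}; 2:vau {R,V}; 3:noirn {R}; 4:vumchont {A}; 5:briadoi {V}; 6:briadoi {V}.
Rule 3 cannot be satisfied by any choice of tags from the lexicon.
So there is no consistent tagging.

NO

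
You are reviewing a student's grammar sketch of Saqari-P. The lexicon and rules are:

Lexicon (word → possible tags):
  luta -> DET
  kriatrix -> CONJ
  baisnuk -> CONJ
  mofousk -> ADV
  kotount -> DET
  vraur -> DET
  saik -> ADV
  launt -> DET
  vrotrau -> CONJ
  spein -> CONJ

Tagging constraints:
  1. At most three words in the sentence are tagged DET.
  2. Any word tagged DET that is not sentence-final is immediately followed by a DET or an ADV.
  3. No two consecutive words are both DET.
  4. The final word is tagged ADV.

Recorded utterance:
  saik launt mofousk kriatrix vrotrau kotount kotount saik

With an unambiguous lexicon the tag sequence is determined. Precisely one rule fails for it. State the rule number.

3

Fixed tagging: ADV DET ADV CONJ CONJ DET DET ADV.
Applying the rules: R1 pass, R2 pass, R3 fail, R4 pass.
Only rule 3 fails.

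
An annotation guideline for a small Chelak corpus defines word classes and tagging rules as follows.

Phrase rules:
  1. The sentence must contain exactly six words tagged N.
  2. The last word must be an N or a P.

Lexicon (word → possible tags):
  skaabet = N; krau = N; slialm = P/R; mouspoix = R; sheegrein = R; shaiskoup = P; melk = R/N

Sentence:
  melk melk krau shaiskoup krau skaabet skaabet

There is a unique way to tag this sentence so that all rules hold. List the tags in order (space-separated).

Candidates per position — 1:melk {R,N}; 2:melk {R,N}; 3:krau {N}; 4:shaiskoup {P}; 5:krau {N}; 6:skaabet {N}; 7:skaabet {N}.
Position 1: tagging it R would leave rule 1 unsatisfiable, so it must be N.
Position 2: tagging it R would leave rule 1 unsatisfiable, so it must be N.
That leaves exactly one tagging: N N N P N N N.
Rule-by-rule: rule 1 satisfied; rule 2 satisfied.

N N N P N N N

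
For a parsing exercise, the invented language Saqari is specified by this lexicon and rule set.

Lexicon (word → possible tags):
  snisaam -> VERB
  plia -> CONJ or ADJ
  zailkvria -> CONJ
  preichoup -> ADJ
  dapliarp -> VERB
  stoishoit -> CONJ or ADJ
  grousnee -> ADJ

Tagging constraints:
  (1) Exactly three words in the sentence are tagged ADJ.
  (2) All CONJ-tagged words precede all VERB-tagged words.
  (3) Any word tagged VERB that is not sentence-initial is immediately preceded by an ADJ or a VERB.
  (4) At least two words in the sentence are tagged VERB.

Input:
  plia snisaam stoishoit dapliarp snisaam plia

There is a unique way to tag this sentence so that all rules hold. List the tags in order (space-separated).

Candidates per position — 1:plia {CONJ,ADJ}; 2:snisaam {VERB}; 3:stoishoit {CONJ,ADJ}; 4:dapliarp {VERB}; 5:snisaam {VERB}; 6:plia {CONJ,ADJ}.
Word 1 cannot be CONJ — rule 1 would then fail for every completion. It is ADJ.
Word 3 cannot be CONJ — rule 1 would then fail for every completion. It is ADJ.
Word 6 cannot be CONJ — rule 1 would then fail for every completion. It is ADJ.
The unique satisfying tagging is: ADJ VERB ADJ VERB VERB ADJ.
Verifying each rule — rule 1 ok; rule 2 ok; rule 3 ok; rule 4 ok.

ADJ VERB ADJ VERB VERB ADJ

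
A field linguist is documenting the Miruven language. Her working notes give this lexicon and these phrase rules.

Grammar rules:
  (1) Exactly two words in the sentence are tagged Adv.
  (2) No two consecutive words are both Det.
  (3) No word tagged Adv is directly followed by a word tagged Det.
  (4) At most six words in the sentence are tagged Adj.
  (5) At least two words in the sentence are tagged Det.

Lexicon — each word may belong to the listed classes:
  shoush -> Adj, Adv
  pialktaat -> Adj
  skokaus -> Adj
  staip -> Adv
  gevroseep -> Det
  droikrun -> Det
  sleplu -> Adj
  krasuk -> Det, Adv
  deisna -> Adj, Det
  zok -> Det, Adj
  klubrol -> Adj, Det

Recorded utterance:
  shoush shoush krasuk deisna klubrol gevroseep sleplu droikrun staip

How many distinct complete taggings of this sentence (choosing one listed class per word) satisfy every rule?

Candidates per position — 1:shoush {Adj,Adv}; 2:shoush {Adj,Adv}; 3:krasuk {Det,Adv}; 4:deisna {Adj,Det}; 5:klubrol {Adj,Det}; 6:gevroseep {Det}; 7:sleplu {Adj}; 8:droikrun {Det}; 9:staip {Adv}.
There are 32 candidate sequences in total.
The sequences that satisfy every rule: Adj Adj Adv Adj Adj Det Adj Det Adv; Adv Adj Det Adj Adj Det Adj Det Adv.
Count = 2.

2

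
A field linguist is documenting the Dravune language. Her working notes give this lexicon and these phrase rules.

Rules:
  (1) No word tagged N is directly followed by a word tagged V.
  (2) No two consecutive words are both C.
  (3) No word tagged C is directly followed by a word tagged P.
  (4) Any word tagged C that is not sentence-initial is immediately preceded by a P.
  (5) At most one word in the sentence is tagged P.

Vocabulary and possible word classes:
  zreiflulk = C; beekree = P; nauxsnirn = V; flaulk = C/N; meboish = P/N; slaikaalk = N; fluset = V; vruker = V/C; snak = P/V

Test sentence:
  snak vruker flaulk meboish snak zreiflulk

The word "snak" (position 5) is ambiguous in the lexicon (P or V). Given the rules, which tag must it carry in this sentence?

Candidates per position — 1:snak {P,V}; 2:vruker {V,C}; 3:flaulk {C,N}; 4:meboish {P,N}; 5:snak {P,V}; 6:zreiflulk {C}.
Word 3 cannot be C — rule 4 would then fail for every completion. It is N.
Word 5 cannot be V — rule 4 would then fail for every completion. It is P.
Word 1 cannot be P — rule 5 would then fail for every completion. It is V.
Word 2 cannot be C — rule 4 would then fail for every completion. It is V.
Word 4 cannot be P — rule 5 would then fail for every completion. It is N.
So the tagging must be: V V N N P C.
Checking: rule 1 satisfied; rule 2 satisfied; rule 3 satisfied; rule 4 satisfied; rule 5 satisfied.

P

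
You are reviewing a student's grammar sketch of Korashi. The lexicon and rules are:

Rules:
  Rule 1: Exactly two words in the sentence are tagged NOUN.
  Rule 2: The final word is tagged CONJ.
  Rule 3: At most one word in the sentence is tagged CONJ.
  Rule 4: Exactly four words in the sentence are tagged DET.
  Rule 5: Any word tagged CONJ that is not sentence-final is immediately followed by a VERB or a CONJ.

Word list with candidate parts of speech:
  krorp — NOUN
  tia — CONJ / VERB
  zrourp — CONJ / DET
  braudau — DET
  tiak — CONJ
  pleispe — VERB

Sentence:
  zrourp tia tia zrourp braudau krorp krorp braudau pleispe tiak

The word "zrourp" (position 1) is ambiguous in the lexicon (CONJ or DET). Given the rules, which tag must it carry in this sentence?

DET

Candidates per position — 1:zrourp {CONJ,DET}; 2:tia {CONJ,VERB}; 3:tia {CONJ,VERB}; 4:zrourp {CONJ,DET}; 5:braudau {DET}; 6:krorp {NOUN}; 7:krorp {NOUN}; 8:braudau {DET}; 9:pleispe {VERB}; 10:tiak {CONJ}.
Position 1: CONJ is ruled out by rule 3; that leaves DET.
Position 2: CONJ is ruled out by rule 3; that leaves VERB.
Position 3: CONJ is ruled out by rule 3; that leaves VERB.
Position 4: CONJ is ruled out by rule 3; that leaves DET.
The only consistent sequence is: DET VERB VERB DET DET NOUN NOUN DET VERB CONJ.
Rule-by-rule: rule 1 ok; rule 2 ok; rule 3 ok; rule 4 ok; rule 5 ok.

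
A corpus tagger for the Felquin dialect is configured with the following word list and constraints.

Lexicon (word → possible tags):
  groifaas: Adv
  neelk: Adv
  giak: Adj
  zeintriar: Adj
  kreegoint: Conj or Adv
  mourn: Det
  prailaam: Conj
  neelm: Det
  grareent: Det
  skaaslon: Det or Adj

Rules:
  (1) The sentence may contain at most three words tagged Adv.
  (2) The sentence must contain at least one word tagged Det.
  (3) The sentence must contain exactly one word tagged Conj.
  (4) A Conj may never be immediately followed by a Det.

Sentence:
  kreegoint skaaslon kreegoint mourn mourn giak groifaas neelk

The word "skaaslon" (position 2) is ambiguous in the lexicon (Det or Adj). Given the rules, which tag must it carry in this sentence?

Adj

Candidates per position — 1:kreegoint {Conj,Adv}; 2:skaaslon {Det,Adj}; 3:kreegoint {Conj,Adv}; 4:mourn {Det}; 5:mourn {Det}; 6:giak {Adj}; 7:groifaas {Adv}; 8:neelk {Adv}.
Position 3: tagging it Conj would leave rule 4 unsatisfiable, so it must be Adv.
Position 1: tagging it Adv would leave rule 1 unsatisfiable, so it must be Conj.
Position 2: tagging it Det would leave rule 4 unsatisfiable, so it must be Adj.
That leaves exactly one tagging: Conj Adj Adv Det Det Adj Adv Adv.
Check: rule 1 ✓; rule 2 ✓; rule 3 ✓; rule 4 ✓.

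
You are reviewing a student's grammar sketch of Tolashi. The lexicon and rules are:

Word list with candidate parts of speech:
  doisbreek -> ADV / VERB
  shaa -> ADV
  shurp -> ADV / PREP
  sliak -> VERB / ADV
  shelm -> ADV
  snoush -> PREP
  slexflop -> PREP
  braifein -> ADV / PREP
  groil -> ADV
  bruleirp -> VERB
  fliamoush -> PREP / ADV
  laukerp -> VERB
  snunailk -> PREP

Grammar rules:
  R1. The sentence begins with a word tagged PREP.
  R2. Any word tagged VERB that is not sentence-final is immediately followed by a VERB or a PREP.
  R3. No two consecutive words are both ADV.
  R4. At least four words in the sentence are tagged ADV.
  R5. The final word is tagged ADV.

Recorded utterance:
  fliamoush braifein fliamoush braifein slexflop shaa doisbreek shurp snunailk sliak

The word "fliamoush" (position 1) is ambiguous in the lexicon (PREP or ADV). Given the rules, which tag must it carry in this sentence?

PREP

Candidates per position — 1:fliamoush {PREP,ADV}; 2:braifein {ADV,PREP}; 3:fliamoush {PREP,ADV}; 4:braifein {ADV,PREP}; 5:slexflop {PREP}; 6:shaa {ADV}; 7:doisbreek {ADV,VERB}; 8:shurp {ADV,PREP}; 9:snunailk {PREP}; 10:sliak {VERB,ADV}.
Position 1: ADV is ruled out by rule 1; that leaves PREP.
Position 7: ADV is ruled out by rule 3; that leaves VERB.
Position 8: ADV is ruled out by rule 2; that leaves PREP.
Position 10: VERB is ruled out by rule 5; that leaves ADV.
The remaining ambiguous positions (2, 3, 4) are resolved jointly — only one combination satisfies every rule.
That leaves exactly one tagging: PREP ADV PREP ADV PREP ADV VERB PREP PREP ADV.
Checking: rule 1 ✓; rule 2 ✓; rule 3 ✓; rule 4 ✓; rule 5 ✓.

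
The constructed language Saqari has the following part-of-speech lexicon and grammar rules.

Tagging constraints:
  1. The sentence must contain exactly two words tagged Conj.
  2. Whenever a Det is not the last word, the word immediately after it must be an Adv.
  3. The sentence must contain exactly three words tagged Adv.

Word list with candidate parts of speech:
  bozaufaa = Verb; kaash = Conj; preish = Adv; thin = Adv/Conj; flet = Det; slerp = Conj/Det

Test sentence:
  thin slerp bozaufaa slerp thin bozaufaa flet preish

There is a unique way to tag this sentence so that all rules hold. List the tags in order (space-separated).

Adv Conj Verb Conj Adv Verb Det Adv

Candidates per position — 1:thin {Adv,Conj}; 2:slerp {Conj,Det}; 3:bozaufaa {Verb}; 4:slerp {Conj,Det}; 5:thin {Adv,Conj}; 6:bozaufaa {Verb}; 7:flet {Det}; 8:preish {Adv}.
Word 1 cannot be Conj — rule 3 would then fail for every completion. It is Adv.
Word 2 cannot be Det — rule 2 would then fail for every completion. It is Conj.
Word 5 cannot be Conj — rule 3 would then fail for every completion. It is Adv.
Word 4 cannot be Det — rule 1 would then fail for every completion. It is Conj.
The unique satisfying tagging is: Adv Conj Verb Conj Adv Verb Det Adv.
Verifying each rule — rule 1 ✓; rule 2 ✓; rule 3 ✓.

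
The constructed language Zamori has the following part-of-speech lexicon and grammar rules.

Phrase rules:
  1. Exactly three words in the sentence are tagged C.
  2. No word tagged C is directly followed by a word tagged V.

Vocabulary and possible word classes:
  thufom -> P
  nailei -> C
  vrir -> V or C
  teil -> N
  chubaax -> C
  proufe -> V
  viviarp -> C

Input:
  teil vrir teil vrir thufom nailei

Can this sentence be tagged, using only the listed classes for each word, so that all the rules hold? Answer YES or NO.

Candidates per position — 1:teil {N}; 2:vrir {V,C}; 3:teil {N}; 4:vrir {V,C}; 5:thufom {P}; 6:nailei {C}.
One satisfying assignment: N C N C P C.
Rule-by-rule: rule 1 ✓; rule 2 ✓.

YES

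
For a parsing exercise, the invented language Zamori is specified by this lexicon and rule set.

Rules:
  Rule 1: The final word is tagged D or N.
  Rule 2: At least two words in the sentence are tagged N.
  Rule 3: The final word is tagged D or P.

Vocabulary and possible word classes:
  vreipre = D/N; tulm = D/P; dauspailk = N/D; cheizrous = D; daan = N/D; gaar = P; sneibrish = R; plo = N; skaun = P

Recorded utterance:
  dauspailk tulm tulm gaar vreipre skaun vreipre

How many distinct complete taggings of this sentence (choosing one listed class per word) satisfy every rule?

4

Candidates per position — 1:dauspailk {N,D}; 2:tulm {D,P}; 3:tulm {D,P}; 4:gaar {P}; 5:vreipre {D,N}; 6:skaun {P}; 7:vreipre {D,N}.
There are 32 candidate sequences in total.
The sequences that satisfy every rule: N D D P N P D; N D P P N P D; N P D P N P D; N P P P N P D.
Count = 4.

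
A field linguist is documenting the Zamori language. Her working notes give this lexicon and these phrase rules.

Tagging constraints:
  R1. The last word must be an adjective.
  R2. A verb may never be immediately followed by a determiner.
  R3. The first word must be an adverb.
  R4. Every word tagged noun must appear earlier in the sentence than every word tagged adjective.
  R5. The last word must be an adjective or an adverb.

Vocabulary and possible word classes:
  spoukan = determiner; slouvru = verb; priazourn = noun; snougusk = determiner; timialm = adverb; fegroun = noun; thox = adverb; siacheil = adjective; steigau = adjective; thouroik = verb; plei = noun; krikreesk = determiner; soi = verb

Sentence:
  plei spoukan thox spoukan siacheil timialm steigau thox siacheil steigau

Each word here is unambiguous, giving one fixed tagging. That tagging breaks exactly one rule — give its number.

Fixed tagging: noun determiner adverb determiner adjective adverb adjective adverb adjective adjective.
Checking each rule: R1 holds, R2 holds, R3 violated, R4 holds, R5 holds.
Only rule 3 fails.

3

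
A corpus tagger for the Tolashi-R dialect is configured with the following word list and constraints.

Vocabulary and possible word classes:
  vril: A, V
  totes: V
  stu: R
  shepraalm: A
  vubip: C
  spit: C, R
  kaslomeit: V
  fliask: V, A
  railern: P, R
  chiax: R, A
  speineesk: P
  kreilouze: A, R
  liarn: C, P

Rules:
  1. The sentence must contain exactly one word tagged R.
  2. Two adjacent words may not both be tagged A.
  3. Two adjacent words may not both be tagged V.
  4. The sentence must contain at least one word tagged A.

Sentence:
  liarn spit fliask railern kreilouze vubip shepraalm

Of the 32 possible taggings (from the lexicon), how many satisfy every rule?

12

Candidates per position — 1:liarn {C,P}; 2:spit {C,R}; 3:fliask {V,A}; 4:railern {P,R}; 5:kreilouze {A,R}; 6:vubip {C}; 7:shepraalm {A}.
There are 32 candidate sequences in total.
Checking each against the rules leaves 12 sequences.
Count = 12.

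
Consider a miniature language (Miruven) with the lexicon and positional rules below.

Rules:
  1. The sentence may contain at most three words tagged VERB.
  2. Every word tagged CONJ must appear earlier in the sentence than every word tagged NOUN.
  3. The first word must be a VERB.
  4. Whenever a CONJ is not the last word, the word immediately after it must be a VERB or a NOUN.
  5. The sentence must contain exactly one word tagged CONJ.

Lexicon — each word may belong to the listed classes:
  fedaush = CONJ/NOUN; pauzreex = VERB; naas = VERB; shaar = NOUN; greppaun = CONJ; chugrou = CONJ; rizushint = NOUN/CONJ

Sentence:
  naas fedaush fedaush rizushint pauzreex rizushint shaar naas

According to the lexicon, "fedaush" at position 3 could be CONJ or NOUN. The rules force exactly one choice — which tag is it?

Candidates per position — 1:naas {VERB}; 2:fedaush {CONJ,NOUN}; 3:fedaush {CONJ,NOUN}; 4:rizushint {NOUN,CONJ}; 5:pauzreex {VERB}; 6:rizushint {NOUN,CONJ}; 7:shaar {NOUN}; 8:naas {VERB}.
Position 3: the remaining choice is settled jointly with positions 2, 4, 6 — only NOUN at position 3 is part of a tagging that satisfies every rule.
The unique satisfying tagging is: VERB CONJ NOUN NOUN VERB NOUN NOUN VERB.
Verifying each rule — rule 1 ✓; rule 2 ✓; rule 3 ✓; rule 4 ✓; rule 5 ✓.

NOUN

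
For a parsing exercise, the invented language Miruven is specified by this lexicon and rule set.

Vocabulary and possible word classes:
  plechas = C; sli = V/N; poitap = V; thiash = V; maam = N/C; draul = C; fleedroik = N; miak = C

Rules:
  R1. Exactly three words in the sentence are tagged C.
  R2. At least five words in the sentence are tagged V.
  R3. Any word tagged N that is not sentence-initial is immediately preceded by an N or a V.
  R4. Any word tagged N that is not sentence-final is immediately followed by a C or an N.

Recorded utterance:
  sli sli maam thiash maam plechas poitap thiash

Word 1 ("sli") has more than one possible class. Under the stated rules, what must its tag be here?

Candidates per position — 1:sli {V,N}; 2:sli {V,N}; 3:maam {N,C}; 4:thiash {V}; 5:maam {N,C}; 6:plechas {C}; 7:poitap {V}; 8:thiash {V}.
If word 1 were N, no tagging could satisfy rule 2; so word 1 is V.
If word 2 were N, no tagging could satisfy rule 2; so word 2 is V.
If word 3 were N, no tagging could satisfy rule 1; so word 3 is C.
If word 5 were N, no tagging could satisfy rule 1; so word 5 is C.
That leaves exactly one tagging: V V C V C C V V.
Rule-by-rule: rule 1 satisfied; rule 2 satisfied; rule 3 satisfied; rule 4 satisfied.

V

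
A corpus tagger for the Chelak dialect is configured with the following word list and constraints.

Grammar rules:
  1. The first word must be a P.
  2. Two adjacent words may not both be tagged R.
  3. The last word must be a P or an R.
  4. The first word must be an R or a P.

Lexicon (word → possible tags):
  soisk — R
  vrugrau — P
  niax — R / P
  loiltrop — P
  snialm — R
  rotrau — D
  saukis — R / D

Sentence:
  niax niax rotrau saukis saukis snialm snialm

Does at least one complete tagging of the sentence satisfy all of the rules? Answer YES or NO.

Candidates per position — 1:niax {R,P}; 2:niax {R,P}; 3:rotrau {D}; 4:saukis {R,D}; 5:saukis {R,D}; 6:snialm {R}; 7:snialm {R}.
Rule 2 cannot be satisfied by any choice of tags from the lexicon.
So there is no consistent tagging.

NO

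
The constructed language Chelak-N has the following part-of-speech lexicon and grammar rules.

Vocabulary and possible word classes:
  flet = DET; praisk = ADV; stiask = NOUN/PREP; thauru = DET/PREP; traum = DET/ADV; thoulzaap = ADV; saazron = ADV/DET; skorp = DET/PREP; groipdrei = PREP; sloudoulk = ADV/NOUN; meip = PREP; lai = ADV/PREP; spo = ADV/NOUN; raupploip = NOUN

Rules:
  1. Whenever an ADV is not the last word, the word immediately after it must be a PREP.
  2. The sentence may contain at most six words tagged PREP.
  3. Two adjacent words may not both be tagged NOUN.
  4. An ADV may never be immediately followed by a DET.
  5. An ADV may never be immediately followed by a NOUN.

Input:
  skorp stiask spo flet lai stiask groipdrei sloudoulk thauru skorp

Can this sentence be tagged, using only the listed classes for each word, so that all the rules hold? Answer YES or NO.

Candidates per position — 1:skorp {DET,PREP}; 2:stiask {NOUN,PREP}; 3:spo {ADV,NOUN}; 4:flet {DET}; 5:lai {ADV,PREP}; 6:stiask {NOUN,PREP}; 7:groipdrei {PREP}; 8:sloudoulk {ADV,NOUN}; 9:thauru {DET,PREP}; 10:skorp {DET,PREP}.
One satisfying assignment: PREP PREP NOUN DET PREP NOUN PREP NOUN PREP DET.
Rule-by-rule: rule 1 satisfied; rule 2 satisfied; rule 3 satisfied; rule 4 satisfied; rule 5 satisfied.

YES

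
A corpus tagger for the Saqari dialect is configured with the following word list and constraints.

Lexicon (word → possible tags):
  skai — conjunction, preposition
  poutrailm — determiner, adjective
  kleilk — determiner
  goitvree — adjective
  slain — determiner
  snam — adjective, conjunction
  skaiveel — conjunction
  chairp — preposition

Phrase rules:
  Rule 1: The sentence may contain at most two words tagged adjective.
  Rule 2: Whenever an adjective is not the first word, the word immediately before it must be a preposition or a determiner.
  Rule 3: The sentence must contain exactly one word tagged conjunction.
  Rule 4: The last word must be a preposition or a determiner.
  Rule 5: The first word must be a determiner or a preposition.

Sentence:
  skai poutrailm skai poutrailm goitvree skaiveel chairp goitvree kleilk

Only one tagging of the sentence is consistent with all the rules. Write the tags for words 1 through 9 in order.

preposition determiner preposition determiner adjective conjunction preposition adjective determiner

Candidates per position — 1:skai {conjunction,preposition}; 2:poutrailm {determiner,adjective}; 3:skai {conjunction,preposition}; 4:poutrailm {determiner,adjective}; 5:goitvree {adjective}; 6:skaiveel {conjunction}; 7:chairp {preposition}; 8:goitvree {adjective}; 9:kleilk {determiner}.
Position 1: tagging it conjunction would leave rule 3 unsatisfiable, so it must be preposition.
Position 2: tagging it adjective would leave rule 1 unsatisfiable, so it must be determiner.
Position 3: tagging it conjunction would leave rule 3 unsatisfiable, so it must be preposition.
Position 4: tagging it adjective would leave rule 1 unsatisfiable, so it must be determiner.
That leaves exactly one tagging: preposition determiner preposition determiner adjective conjunction preposition adjective determiner.
Verifying each rule — rule 1 holds; rule 2 holds; rule 3 holds; rule 4 holds; rule 5 holds.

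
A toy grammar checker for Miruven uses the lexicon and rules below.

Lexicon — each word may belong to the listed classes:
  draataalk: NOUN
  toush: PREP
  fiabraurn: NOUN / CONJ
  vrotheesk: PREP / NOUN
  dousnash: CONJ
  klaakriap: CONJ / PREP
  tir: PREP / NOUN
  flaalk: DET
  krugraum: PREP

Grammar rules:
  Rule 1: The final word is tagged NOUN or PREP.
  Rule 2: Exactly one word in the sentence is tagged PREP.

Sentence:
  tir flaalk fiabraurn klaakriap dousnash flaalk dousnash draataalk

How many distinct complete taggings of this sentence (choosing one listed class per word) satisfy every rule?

Candidates per position — 1:tir {PREP,NOUN}; 2:flaalk {DET}; 3:fiabraurn {NOUN,CONJ}; 4:klaakriap {CONJ,PREP}; 5:dousnash {CONJ}; 6:flaalk {DET}; 7:dousnash {CONJ}; 8:draataalk {NOUN}.
There are 8 candidate sequences in total.
The sequences that satisfy every rule: PREP DET NOUN CONJ CONJ DET CONJ NOUN; PREP DET CONJ CONJ CONJ DET CONJ NOUN; NOUN DET NOUN PREP CONJ DET CONJ NOUN; NOUN DET CONJ PREP CONJ DET CONJ NOUN.
Count = 4.

4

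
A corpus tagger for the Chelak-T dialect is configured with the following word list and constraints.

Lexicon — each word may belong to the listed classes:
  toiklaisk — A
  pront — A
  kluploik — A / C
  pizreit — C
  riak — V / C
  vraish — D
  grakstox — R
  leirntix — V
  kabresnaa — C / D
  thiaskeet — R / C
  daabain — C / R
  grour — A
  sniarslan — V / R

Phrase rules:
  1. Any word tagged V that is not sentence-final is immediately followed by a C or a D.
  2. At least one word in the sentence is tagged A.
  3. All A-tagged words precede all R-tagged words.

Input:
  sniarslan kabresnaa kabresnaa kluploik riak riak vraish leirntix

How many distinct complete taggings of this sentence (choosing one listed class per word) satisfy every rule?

Candidates per position — 1:sniarslan {V,R}; 2:kabresnaa {C,D}; 3:kabresnaa {C,D}; 4:kluploik {A,C}; 5:riak {V,C}; 6:riak {V,C}; 7:vraish {D}; 8:leirntix {V}.
There are 64 candidate sequences in total.
Checking each against the rules leaves 12 sequences.
Count = 12.

12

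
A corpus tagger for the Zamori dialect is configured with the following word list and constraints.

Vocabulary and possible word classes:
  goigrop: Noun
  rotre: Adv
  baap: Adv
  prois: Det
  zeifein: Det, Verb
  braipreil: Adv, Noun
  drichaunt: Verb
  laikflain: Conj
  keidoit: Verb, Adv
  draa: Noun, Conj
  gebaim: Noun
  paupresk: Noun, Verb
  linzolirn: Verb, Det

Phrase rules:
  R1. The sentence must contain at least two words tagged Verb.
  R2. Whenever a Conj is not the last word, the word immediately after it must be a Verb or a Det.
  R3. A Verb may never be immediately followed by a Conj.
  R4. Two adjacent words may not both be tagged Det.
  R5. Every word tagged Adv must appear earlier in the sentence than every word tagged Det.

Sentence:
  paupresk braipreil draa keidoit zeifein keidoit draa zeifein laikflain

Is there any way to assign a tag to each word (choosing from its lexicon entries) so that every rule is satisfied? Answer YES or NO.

YES

Candidates per position — 1:paupresk {Noun,Verb}; 2:braipreil {Adv,Noun}; 3:draa {Noun,Conj}; 4:keidoit {Verb,Adv}; 5:zeifein {Det,Verb}; 6:keidoit {Verb,Adv}; 7:draa {Noun,Conj}; 8:zeifein {Det,Verb}; 9:laikflain {Conj}.
One satisfying assignment: Verb Noun Conj Verb Det Verb Noun Det Conj.
Checking: rule 1 holds; rule 2 holds; rule 3 holds; rule 4 holds; rule 5 holds.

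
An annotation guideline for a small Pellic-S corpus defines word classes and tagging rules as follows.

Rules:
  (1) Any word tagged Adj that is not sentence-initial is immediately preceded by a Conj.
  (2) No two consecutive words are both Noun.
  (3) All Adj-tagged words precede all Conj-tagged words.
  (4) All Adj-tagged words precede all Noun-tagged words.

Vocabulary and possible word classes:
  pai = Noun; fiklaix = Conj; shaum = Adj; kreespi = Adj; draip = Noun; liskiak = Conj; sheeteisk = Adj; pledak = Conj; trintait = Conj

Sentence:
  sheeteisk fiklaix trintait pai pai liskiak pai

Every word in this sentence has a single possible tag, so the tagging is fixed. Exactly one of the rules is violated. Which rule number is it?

2

Fixed tagging: Adj Conj Conj Noun Noun Conj Noun.
Rule check: R1 ✓, R2 ✗, R3 ✓, R4 ✓.
Only rule 2 fails.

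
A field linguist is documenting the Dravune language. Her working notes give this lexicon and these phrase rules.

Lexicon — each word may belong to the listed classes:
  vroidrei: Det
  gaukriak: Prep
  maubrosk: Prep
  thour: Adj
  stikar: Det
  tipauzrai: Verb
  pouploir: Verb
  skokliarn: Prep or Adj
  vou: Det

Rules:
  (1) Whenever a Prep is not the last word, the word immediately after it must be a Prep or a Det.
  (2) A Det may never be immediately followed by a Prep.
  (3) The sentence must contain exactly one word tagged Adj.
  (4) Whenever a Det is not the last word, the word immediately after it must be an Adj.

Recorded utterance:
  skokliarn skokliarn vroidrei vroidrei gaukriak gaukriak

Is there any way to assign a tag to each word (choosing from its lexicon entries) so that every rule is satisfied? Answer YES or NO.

NO

Candidates per position — 1:skokliarn {Prep,Adj}; 2:skokliarn {Prep,Adj}; 3:vroidrei {Det}; 4:vroidrei {Det}; 5:gaukriak {Prep}; 6:gaukriak {Prep}.
Rule 2 cannot be satisfied by any choice of tags from the lexicon.
So there is no consistent tagging.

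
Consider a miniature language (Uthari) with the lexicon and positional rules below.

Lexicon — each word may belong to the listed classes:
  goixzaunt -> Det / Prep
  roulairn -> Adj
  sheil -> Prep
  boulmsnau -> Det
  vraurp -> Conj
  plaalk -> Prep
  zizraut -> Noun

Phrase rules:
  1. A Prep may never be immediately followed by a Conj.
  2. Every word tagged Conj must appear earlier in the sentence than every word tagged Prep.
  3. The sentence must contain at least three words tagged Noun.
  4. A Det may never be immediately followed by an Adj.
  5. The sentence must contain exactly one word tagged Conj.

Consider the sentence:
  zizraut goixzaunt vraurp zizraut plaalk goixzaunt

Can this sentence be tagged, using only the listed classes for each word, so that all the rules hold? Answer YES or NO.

Candidates per position — 1:zizraut {Noun}; 2:goixzaunt {Det,Prep}; 3:vraurp {Conj}; 4:zizraut {Noun}; 5:plaalk {Prep}; 6:goixzaunt {Det,Prep}.
Rule 3 cannot be satisfied by any choice of tags from the lexicon.
So there is no consistent tagging.

NO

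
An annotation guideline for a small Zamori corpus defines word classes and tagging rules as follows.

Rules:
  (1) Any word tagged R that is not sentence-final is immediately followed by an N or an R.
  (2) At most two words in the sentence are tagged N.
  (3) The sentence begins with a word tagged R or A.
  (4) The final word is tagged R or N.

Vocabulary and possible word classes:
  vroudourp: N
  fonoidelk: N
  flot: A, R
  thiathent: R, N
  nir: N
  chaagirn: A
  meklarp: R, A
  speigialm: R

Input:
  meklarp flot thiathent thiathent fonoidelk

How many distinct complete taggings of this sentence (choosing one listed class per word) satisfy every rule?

Candidates per position — 1:meklarp {R,A}; 2:flot {A,R}; 3:thiathent {R,N}; 4:thiathent {R,N}; 5:fonoidelk {N}.
There are 16 candidate sequences in total.
Checking each against the rules leaves 9 sequences.
Count = 9.

9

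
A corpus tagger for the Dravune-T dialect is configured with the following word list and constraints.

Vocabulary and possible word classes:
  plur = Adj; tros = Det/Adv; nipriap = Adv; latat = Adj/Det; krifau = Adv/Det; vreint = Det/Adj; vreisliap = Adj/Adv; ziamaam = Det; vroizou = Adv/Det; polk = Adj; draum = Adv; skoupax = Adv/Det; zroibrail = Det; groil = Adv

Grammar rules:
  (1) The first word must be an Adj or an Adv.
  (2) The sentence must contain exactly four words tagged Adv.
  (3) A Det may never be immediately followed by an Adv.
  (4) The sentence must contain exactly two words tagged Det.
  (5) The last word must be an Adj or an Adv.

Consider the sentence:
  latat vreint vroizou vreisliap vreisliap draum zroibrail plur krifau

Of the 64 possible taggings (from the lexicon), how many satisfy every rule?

Candidates per position — 1:latat {Adj,Det}; 2:vreint {Det,Adj}; 3:vroizou {Adv,Det}; 4:vreisliap {Adj,Adv}; 5:vreisliap {Adj,Adv}; 6:draum {Adv}; 7:zroibrail {Det}; 8:plur {Adj}; 9:krifau {Adv,Det}.
There are 64 candidate sequences in total.
Every candidate sequence violates at least one rule; no consistent tagging exists.
Count = 0.

0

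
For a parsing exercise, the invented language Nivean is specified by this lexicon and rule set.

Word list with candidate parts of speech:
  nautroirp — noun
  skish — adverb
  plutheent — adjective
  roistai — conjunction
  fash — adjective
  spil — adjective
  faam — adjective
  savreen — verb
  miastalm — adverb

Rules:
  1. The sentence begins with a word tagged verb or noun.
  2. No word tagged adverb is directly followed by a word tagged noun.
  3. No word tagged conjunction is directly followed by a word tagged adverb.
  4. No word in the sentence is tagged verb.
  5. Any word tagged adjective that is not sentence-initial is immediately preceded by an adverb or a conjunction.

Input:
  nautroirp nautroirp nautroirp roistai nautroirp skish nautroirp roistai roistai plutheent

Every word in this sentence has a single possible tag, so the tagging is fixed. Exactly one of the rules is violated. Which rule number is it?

2

Fixed tagging: noun noun noun conjunction noun adverb noun conjunction conjunction adjective.
Checking each rule: R1 ok, R2 fails, R3 ok, R4 ok, R5 ok.
Only rule 2 fails.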